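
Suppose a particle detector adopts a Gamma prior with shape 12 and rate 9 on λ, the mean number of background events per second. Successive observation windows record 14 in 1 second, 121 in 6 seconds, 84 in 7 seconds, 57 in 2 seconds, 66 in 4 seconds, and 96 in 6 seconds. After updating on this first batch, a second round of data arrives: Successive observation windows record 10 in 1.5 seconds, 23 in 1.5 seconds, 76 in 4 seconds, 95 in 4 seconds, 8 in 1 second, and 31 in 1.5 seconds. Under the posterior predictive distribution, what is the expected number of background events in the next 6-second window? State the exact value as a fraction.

8316/97

Total count: 14 + 121 + 84 + 57 + 66 + 96 = 438.
Total exposure: 1 + 6 + 7 + 2 + 4 + 6 = 26 seconds.
After the first batch: Gamma(12 + 438, 9 + 26) = Gamma(450, 35).
Total count: 10 + 23 + 76 + 95 + 8 + 31 = 243.
Total exposure: 1.5 + 1.5 + 4 + 4 + 1 + 1.5 = 13.5 seconds.
After the second batch: Gamma(450 + 243, 35 + 13.5) = Gamma(693, 97/2).
Predictive mean over a 6-second window = T·E[λ|data] = 6·693/(97/2) = 8316/97.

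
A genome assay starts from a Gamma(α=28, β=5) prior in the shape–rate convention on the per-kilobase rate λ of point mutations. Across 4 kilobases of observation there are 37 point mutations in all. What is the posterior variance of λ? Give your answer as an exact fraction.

65/81

Total count 37 over total exposure 4 kilobases.
Conjugate update: add total count to the shape and total exposure to the rate, giving Gamma(65, 9).
Posterior variance = α'/β'² = 65/81.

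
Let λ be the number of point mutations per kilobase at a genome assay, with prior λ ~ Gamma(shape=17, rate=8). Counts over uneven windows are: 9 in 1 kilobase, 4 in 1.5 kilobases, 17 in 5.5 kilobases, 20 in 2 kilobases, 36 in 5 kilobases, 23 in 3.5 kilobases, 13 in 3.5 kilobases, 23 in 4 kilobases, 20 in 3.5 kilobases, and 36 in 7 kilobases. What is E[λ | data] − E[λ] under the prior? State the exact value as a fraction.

1975/712

Total count: 9 + 4 + 17 + 20 + 36 + 23 + 13 + 23 + 20 + 36 = 201.
Total exposure: 1 + 1.5 + 5.5 + 2 + 5 + 3.5 + 3.5 + 4 + 3.5 + 7 = 36.5 kilobases.
The Gamma prior is conjugate for the Poisson rate, so λ | data ~ Gamma(17+201, 8+36.5) = Gamma(218, 89/2).
Posterior mean = 218/(89/2) = 436/89; prior mean = 17/8 = 17/8. Difference = 436/89 − 17/8 = 1975/712.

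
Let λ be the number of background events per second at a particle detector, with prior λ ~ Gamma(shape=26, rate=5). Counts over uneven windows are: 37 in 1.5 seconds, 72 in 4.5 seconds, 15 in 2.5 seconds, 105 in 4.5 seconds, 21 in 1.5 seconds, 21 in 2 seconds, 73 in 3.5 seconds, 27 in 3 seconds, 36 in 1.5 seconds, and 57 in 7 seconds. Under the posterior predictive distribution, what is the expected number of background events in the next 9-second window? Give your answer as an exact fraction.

8820/73

Total count: 37 + 72 + 15 + 105 + 21 + 21 + 73 + 27 + 36 + 57 = 464.
Total exposure: 1.5 + 4.5 + 2.5 + 4.5 + 1.5 + 2 + 3.5 + 3 + 1.5 + 7 = 31.5 seconds.
Conjugate update: add total count to the shape and total exposure to the rate, giving Gamma(490, 73/2).
Predictive mean over a 9-second window = T·E[λ|data] = 9·490/(73/2) = 8820/73.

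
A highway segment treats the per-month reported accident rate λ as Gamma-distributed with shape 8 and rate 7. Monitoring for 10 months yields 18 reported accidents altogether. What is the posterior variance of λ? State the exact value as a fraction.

26/289

Total count 18 over total exposure 10 months.
Gamma(α, β) with Poisson data over total exposure Σt gives posterior Gamma(α+Σx, β+Σt) = Gamma(26, 17).
Posterior variance = α'/β'² = 26/289.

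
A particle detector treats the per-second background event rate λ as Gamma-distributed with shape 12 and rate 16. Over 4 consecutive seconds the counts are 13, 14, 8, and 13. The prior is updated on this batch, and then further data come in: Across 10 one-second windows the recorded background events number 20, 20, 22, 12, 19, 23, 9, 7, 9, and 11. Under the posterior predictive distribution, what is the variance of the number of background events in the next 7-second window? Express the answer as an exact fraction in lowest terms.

13727/225

Total count: 13 + 14 + 8 + 13 = 48.
Total exposure: 4 seconds.
After the first batch: Gamma(12 + 48, 16 + 4) = Gamma(60, 20).
Total count: 20 + 20 + 22 + 12 + 19 + 23 + 9 + 7 + 9 + 11 = 152.
Total exposure: 10 seconds.
After the second batch: Gamma(60 + 152, 20 + 10) = Gamma(212, 30).
The posterior predictive for a window of length T is Negative Binomial with variance T·α'·(β'+T)/β'² = 7·212·37/900 = 13727/225.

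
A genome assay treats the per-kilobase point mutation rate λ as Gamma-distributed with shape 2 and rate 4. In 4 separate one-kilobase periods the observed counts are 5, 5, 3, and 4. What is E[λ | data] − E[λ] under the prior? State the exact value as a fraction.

15/8

Total count: 5 + 5 + 3 + 4 = 17.
Total exposure: 4 kilobases.
The Gamma prior is conjugate for the Poisson rate, so λ | data ~ Gamma(2+17, 4+4) = Gamma(19, 8).
Posterior mean = 19/8 = 19/8; prior mean = 2/4 = 1/2. Difference = 19/8 − 1/2 = 15/8.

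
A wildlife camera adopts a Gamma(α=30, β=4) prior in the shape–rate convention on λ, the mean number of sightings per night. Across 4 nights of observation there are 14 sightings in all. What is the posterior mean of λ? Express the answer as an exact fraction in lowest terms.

Total count 14 over total exposure 4 nights.
By Gamma–Poisson conjugacy, the posterior is Gamma(α + Σx, β + Σt) = Gamma(30 + 14, 4 + 4) = Gamma(44, 8).
Posterior mean = α'/β' = 44/8 = 11/2.

11/2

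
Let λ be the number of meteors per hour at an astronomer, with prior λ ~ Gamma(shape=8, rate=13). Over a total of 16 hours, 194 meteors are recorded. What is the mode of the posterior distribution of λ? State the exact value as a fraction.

201/29

Total count 194 over total exposure 16 hours.
By Gamma–Poisson conjugacy, the posterior is Gamma(α + Σx, β + Σt) = Gamma(8 + 194, 13 + 16) = Gamma(202, 29).
Posterior mode = (α'−1)/β' = 201/29.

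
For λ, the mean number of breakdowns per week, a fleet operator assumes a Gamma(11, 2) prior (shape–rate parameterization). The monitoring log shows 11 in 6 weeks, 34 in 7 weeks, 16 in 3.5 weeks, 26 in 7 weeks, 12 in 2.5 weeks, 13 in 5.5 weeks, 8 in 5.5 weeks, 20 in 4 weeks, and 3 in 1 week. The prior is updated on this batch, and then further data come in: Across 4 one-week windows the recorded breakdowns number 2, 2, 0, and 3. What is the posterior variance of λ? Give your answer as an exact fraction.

Total count: 11 + 34 + 16 + 26 + 12 + 13 + 8 + 20 + 3 = 143.
Total exposure: 6 + 7 + 3.5 + 7 + 2.5 + 5.5 + 5.5 + 4 + 1 = 42 weeks.
After the first batch: Gamma(11 + 143, 2 + 42) = Gamma(154, 44).
Total count: 2 + 2 + 0 + 3 = 7.
Total exposure: 4 weeks.
After the second batch: Gamma(154 + 7, 44 + 4) = Gamma(161, 48).
Posterior variance = α'/β'² = 161/2304.

161/2304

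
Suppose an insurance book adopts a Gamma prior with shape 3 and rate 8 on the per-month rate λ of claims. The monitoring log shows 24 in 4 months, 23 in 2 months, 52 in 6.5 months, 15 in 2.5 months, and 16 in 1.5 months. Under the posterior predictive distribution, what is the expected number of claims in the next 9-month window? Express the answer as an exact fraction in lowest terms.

342/7

Total count: 24 + 23 + 52 + 15 + 16 = 130.
Total exposure: 4 + 2 + 6.5 + 2.5 + 1.5 = 16.5 months.
Posterior: α' = 3 + 130 = 133, β' = 8 + 16.5 = 49/2.
Predictive mean over a 9-month window = T·E[λ|data] = 9·133/(49/2) = 342/7.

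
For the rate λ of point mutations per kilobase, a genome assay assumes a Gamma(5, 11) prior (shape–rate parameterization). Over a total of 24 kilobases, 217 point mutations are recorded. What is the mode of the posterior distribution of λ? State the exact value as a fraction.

221/35

Total count 217 over total exposure 24 kilobases.
Conjugate update: add total count to the shape and total exposure to the rate, giving Gamma(222, 35).
Posterior mode = (α'−1)/β' = 221/35.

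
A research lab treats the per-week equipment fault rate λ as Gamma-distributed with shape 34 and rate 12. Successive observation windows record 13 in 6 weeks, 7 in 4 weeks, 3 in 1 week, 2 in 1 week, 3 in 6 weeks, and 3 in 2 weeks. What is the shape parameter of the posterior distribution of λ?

Total count: 13 + 7 + 3 + 2 + 3 + 3 = 31.
Total exposure: 6 + 4 + 1 + 1 + 6 + 2 = 20 weeks.
Conjugate update: add total count to the shape and total exposure to the rate, giving Gamma(65, 32).

65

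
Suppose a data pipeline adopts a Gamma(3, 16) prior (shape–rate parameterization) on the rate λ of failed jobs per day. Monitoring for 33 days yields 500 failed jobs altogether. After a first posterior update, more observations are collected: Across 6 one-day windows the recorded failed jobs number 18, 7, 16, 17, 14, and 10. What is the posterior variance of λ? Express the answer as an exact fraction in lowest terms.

Total count 500 over total exposure 33 days.
After the first batch: Gamma(3 + 500, 16 + 33) = Gamma(503, 49).
Total count: 18 + 7 + 16 + 17 + 14 + 10 = 82.
Total exposure: 6 days.
After the second batch: Gamma(503 + 82, 49 + 6) = Gamma(585, 55).
Posterior variance = α'/β'² = 585/3025 = 117/605.

117/605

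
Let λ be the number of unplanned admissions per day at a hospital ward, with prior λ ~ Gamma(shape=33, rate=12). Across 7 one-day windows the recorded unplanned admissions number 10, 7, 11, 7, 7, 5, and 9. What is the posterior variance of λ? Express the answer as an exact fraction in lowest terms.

Total count: 10 + 7 + 11 + 7 + 7 + 5 + 9 = 56.
Total exposure: 7 days.
By Gamma–Poisson conjugacy, the posterior is Gamma(α + Σx, β + Σt) = Gamma(33 + 56, 12 + 7) = Gamma(89, 19).
Posterior variance = α'/β'² = 89/361.

89/361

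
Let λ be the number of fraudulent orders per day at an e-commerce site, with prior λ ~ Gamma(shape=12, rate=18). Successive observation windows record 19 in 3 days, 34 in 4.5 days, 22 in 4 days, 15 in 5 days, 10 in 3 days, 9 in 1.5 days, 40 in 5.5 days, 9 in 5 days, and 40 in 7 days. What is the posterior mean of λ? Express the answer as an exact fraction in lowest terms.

420/113

Total count: 19 + 34 + 22 + 15 + 10 + 9 + 40 + 9 + 40 = 198.
Total exposure: 3 + 4.5 + 4 + 5 + 3 + 1.5 + 5.5 + 5 + 7 = 38.5 days.
Gamma(α, β) with Poisson data over total exposure Σt gives posterior Gamma(α+Σx, β+Σt) = Gamma(210, 113/2).
Posterior mean = α'/β' = 210/(113/2) = 420/113.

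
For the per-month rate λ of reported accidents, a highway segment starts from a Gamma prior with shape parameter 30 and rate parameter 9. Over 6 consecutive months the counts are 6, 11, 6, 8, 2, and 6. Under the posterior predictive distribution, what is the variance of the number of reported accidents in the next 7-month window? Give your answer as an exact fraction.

Total count: 6 + 11 + 6 + 8 + 2 + 6 = 39.
Total exposure: 6 months.
Conjugate update: add total count to the shape and total exposure to the rate, giving Gamma(69, 15).
The posterior predictive for a window of length T is Negative Binomial with variance T·α'·(β'+T)/β'² = 7·69·22/225 = 3542/75.

3542/75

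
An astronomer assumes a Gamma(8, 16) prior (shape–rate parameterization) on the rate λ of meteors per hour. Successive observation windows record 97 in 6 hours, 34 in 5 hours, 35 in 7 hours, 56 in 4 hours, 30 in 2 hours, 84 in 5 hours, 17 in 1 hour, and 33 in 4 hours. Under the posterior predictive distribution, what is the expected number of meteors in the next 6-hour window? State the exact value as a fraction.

Total count: 97 + 34 + 35 + 56 + 30 + 84 + 17 + 33 = 386.
Total exposure: 6 + 5 + 7 + 4 + 2 + 5 + 1 + 4 = 34 hours.
By Gamma–Poisson conjugacy, the posterior is Gamma(α + Σx, β + Σt) = Gamma(8 + 386, 16 + 34) = Gamma(394, 50).
Predictive mean over a 6-hour window = T·E[λ|data] = 6·394/50 = 1182/25.

1182/25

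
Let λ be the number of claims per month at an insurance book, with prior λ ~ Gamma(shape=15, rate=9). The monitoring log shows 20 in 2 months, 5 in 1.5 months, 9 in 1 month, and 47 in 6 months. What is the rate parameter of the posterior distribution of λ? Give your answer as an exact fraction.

Total count: 20 + 5 + 9 + 47 = 81.
Total exposure: 2 + 1.5 + 1 + 6 = 10.5 months.
The Gamma prior is conjugate for the Poisson rate, so λ | data ~ Gamma(15+81, 9+10.5) = Gamma(96, 39/2).

39/2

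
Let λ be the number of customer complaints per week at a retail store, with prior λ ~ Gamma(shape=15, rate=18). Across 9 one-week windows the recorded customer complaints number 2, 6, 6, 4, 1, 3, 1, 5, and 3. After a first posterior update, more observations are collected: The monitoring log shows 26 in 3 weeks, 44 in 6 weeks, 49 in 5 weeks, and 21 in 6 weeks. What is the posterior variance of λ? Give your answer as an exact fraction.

186/2209

Total count: 2 + 6 + 6 + 4 + 1 + 3 + 1 + 5 + 3 = 31.
Total exposure: 9 weeks.
After the first batch: Gamma(15 + 31, 18 + 9) = Gamma(46, 27).
Total count: 26 + 44 + 49 + 21 = 140.
Total exposure: 3 + 6 + 5 + 6 = 20 weeks.
After the second batch: Gamma(46 + 140, 27 + 20) = Gamma(186, 47).
Posterior variance = α'/β'² = 186/2209.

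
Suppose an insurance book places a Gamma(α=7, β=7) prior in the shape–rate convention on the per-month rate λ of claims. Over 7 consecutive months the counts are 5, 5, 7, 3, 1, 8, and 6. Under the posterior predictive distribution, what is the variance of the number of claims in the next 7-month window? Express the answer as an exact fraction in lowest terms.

63/2

Total count: 5 + 5 + 7 + 3 + 1 + 8 + 6 = 35.
Total exposure: 7 months.
By Gamma–Poisson conjugacy, the posterior is Gamma(α + Σx, β + Σt) = Gamma(7 + 35, 7 + 7) = Gamma(42, 14).
The posterior predictive for a window of length T is Negative Binomial with variance T·α'·(β'+T)/β'² = 7·42·21/196 = 63/2.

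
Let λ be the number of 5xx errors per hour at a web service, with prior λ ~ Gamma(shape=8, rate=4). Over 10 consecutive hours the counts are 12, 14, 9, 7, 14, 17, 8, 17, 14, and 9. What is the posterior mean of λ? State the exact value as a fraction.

Total count: 12 + 14 + 9 + 7 + 14 + 17 + 8 + 17 + 14 + 9 = 121.
Total exposure: 10 hours.
By Gamma–Poisson conjugacy, the posterior is Gamma(α + Σx, β + Σt) = Gamma(8 + 121, 4 + 10) = Gamma(129, 14).
Posterior mean = α'/β' = 129/14.

129/14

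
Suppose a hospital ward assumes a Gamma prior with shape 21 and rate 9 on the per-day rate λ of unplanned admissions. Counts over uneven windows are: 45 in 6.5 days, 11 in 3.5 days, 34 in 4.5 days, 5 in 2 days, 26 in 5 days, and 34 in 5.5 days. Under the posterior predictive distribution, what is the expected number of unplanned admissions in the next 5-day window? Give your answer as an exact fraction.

Total count: 45 + 11 + 34 + 5 + 26 + 34 = 155.
Total exposure: 6.5 + 3.5 + 4.5 + 2 + 5 + 5.5 = 27 days.
Posterior: α' = 21 + 155 = 176, β' = 9 + 27 = 36.
Predictive mean over a 5-day window = T·E[λ|data] = 5·176/36 = 220/9.

220/9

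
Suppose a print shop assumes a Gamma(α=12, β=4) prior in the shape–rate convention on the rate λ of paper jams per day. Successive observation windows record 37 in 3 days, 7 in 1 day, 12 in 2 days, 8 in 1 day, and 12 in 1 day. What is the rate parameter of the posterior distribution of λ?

Total count: 37 + 7 + 12 + 8 + 12 = 76.
Total exposure: 3 + 1 + 2 + 1 + 1 = 8 days.
Conjugate update: add total count to the shape and total exposure to the rate, giving Gamma(88, 12).

12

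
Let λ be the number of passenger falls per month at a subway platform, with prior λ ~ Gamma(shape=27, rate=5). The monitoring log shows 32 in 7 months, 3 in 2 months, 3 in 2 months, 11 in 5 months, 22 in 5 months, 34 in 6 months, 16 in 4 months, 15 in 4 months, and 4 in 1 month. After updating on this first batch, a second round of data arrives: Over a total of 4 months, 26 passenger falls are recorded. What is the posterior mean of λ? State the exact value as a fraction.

Total count: 32 + 3 + 3 + 11 + 22 + 34 + 16 + 15 + 4 = 140.
Total exposure: 7 + 2 + 2 + 5 + 5 + 6 + 4 + 4 + 1 = 36 months.
After the first batch: Gamma(27 + 140, 5 + 36) = Gamma(167, 41).
Total count 26 over total exposure 4 months.
After the second batch: Gamma(167 + 26, 41 + 4) = Gamma(193, 45).
Posterior mean = α'/β' = 193/45.

193/45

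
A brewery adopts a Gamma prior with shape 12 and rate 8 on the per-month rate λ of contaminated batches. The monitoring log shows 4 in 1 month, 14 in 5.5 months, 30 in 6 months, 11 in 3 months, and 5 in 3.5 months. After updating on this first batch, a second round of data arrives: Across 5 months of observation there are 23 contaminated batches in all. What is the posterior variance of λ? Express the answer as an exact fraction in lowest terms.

Total count: 4 + 14 + 30 + 11 + 5 = 64.
Total exposure: 1 + 5.5 + 6 + 3 + 3.5 = 19 months.
After the first batch: Gamma(12 + 64, 8 + 19) = Gamma(76, 27).
Total count 23 over total exposure 5 months.
After the second batch: Gamma(76 + 23, 27 + 5) = Gamma(99, 32).
Posterior variance = α'/β'² = 99/1024.

99/1024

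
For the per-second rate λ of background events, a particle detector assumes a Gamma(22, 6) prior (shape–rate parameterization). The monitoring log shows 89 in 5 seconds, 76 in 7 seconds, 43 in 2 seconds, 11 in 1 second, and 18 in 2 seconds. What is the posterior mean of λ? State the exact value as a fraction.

Total count: 89 + 76 + 43 + 11 + 18 = 237.
Total exposure: 5 + 7 + 2 + 1 + 2 = 17 seconds.
The Gamma prior is conjugate for the Poisson rate, so λ | data ~ Gamma(22+237, 6+17) = Gamma(259, 23).
Posterior mean = α'/β' = 259/23.

259/23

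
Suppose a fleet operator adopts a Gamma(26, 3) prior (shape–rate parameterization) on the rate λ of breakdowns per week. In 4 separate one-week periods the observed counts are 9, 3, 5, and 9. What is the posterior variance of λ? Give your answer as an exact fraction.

52/49

Total count: 9 + 3 + 5 + 9 = 26.
Total exposure: 4 weeks.
Conjugate update: add total count to the shape and total exposure to the rate, giving Gamma(52, 7).
Posterior variance = α'/β'² = 52/49.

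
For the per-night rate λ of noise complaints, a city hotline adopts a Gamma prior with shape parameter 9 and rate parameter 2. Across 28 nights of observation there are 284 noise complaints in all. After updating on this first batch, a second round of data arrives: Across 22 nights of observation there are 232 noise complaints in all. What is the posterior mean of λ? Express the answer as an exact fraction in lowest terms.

Total count 284 over total exposure 28 nights.
After the first batch: Gamma(9 + 284, 2 + 28) = Gamma(293, 30).
Total count 232 over total exposure 22 nights.
After the second batch: Gamma(293 + 232, 30 + 22) = Gamma(525, 52).
Posterior mean = α'/β' = 525/52.

525/52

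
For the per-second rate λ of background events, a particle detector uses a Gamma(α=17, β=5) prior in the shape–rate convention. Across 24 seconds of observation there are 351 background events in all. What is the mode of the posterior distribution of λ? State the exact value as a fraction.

Total count 351 over total exposure 24 seconds.
The Gamma prior is conjugate for the Poisson rate, so λ | data ~ Gamma(17+351, 5+24) = Gamma(368, 29).
Posterior mode = (α'−1)/β' = 367/29.

367/29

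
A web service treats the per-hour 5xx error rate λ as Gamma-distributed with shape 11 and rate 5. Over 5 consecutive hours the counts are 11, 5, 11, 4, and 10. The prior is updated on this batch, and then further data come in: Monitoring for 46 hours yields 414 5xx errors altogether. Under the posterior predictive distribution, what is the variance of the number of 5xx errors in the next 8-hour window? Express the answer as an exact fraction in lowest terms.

Total count: 11 + 5 + 11 + 4 + 10 = 41.
Total exposure: 5 hours.
After the first batch: Gamma(11 + 41, 5 + 5) = Gamma(52, 10).
Total count 414 over total exposure 46 hours.
After the second batch: Gamma(52 + 414, 10 + 46) = Gamma(466, 56).
The posterior predictive for a window of length T is Negative Binomial with variance T·α'·(β'+T)/β'² = 8·466·64/3136 = 3728/49.

3728/49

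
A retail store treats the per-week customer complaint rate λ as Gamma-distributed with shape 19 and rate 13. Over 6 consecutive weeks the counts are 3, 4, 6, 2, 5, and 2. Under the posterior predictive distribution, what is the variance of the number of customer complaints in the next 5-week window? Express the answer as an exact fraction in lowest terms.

4920/361

Total count: 3 + 4 + 6 + 2 + 5 + 2 = 22.
Total exposure: 6 weeks.
By Gamma–Poisson conjugacy, the posterior is Gamma(α + Σx, β + Σt) = Gamma(19 + 22, 13 + 6) = Gamma(41, 19).
The posterior predictive for a window of length T is Negative Binomial with variance T·α'·(β'+T)/β'² = 5·41·24/361 = 4920/361.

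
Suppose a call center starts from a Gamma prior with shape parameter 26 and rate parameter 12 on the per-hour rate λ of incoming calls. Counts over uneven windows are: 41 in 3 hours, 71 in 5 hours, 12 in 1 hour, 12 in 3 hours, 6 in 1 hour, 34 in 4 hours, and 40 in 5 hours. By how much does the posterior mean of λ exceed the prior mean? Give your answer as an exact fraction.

505/102

Total count: 41 + 71 + 12 + 12 + 6 + 34 + 40 = 216.
Total exposure: 3 + 5 + 1 + 3 + 1 + 4 + 5 = 22 hours.
By Gamma–Poisson conjugacy, the posterior is Gamma(α + Σx, β + Σt) = Gamma(26 + 216, 12 + 22) = Gamma(242, 34).
Posterior mean = 242/34 = 121/17; prior mean = 26/12 = 13/6. Difference = 121/17 − 13/6 = 505/102.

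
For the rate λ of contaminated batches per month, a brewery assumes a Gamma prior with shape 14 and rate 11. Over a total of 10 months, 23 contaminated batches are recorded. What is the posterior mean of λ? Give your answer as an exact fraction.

37/21

Total count 23 over total exposure 10 months.
Conjugate update: add total count to the shape and total exposure to the rate, giving Gamma(37, 21).
Posterior mean = α'/β' = 37/21.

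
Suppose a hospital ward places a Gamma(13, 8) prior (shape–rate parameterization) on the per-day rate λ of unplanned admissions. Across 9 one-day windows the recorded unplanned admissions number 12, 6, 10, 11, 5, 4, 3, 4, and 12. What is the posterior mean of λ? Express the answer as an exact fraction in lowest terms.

Total count: 12 + 6 + 10 + 11 + 5 + 4 + 3 + 4 + 12 = 67.
Total exposure: 9 days.
By Gamma–Poisson conjugacy, the posterior is Gamma(α + Σx, β + Σt) = Gamma(13 + 67, 8 + 9) = Gamma(80, 17).
Posterior mean = α'/β' = 80/17.

80/17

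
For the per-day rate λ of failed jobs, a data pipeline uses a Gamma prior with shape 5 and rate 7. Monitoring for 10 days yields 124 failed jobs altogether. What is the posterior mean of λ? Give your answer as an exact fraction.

129/17

Total count 124 over total exposure 10 days.
By Gamma–Poisson conjugacy, the posterior is Gamma(α + Σx, β + Σt) = Gamma(5 + 124, 7 + 10) = Gamma(129, 17).
Posterior mean = α'/β' = 129/17.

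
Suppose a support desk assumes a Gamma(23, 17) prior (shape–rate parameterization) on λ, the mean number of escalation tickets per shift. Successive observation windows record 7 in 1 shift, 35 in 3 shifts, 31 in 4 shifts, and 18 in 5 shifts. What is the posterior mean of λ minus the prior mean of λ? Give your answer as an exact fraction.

Total count: 7 + 35 + 31 + 18 = 91.
Total exposure: 1 + 3 + 4 + 5 = 13 shifts.
The Gamma prior is conjugate for the Poisson rate, so λ | data ~ Gamma(23+91, 17+13) = Gamma(114, 30).
Posterior mean = 114/30 = 19/5; prior mean = 23/17 = 23/17. Difference = 19/5 − 23/17 = 208/85.

208/85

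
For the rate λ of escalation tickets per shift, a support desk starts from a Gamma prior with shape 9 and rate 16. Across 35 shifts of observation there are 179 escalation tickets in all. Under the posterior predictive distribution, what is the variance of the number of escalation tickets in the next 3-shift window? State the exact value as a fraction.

3384/289

Total count 179 over total exposure 35 shifts.
Posterior: α' = 9 + 179 = 188, β' = 16 + 35 = 51.
The posterior predictive for a window of length T is Negative Binomial with variance T·α'·(β'+T)/β'² = 3·188·54/2601 = 3384/289.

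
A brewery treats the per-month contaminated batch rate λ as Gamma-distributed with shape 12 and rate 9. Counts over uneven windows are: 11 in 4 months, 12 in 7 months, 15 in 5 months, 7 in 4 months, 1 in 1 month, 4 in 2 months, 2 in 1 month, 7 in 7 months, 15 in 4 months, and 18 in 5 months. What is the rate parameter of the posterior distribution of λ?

Total count: 11 + 12 + 15 + 7 + 1 + 4 + 2 + 7 + 15 + 18 = 92.
Total exposure: 4 + 7 + 5 + 4 + 1 + 2 + 1 + 7 + 4 + 5 = 40 months.
By Gamma–Poisson conjugacy, the posterior is Gamma(α + Σx, β + Σt) = Gamma(12 + 92, 9 + 40) = Gamma(104, 49).

49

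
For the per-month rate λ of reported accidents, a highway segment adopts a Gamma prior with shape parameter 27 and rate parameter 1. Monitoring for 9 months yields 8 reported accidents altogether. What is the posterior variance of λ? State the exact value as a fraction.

7/20

Total count 8 over total exposure 9 months.
Conjugate update: add total count to the shape and total exposure to the rate, giving Gamma(35, 10).
Posterior variance = α'/β'² = 35/100 = 7/20.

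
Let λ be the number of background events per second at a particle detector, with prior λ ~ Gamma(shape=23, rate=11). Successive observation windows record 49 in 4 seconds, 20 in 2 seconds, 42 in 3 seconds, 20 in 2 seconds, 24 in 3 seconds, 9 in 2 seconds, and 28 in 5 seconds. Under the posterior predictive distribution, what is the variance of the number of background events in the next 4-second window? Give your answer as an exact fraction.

Total count: 49 + 20 + 42 + 20 + 24 + 9 + 28 = 192.
Total exposure: 4 + 2 + 3 + 2 + 3 + 2 + 5 = 21 seconds.
Gamma(α, β) with Poisson data over total exposure Σt gives posterior Gamma(α+Σx, β+Σt) = Gamma(215, 32).
The posterior predictive for a window of length T is Negative Binomial with variance T·α'·(β'+T)/β'² = 4·215·36/1024 = 1935/64.

1935/64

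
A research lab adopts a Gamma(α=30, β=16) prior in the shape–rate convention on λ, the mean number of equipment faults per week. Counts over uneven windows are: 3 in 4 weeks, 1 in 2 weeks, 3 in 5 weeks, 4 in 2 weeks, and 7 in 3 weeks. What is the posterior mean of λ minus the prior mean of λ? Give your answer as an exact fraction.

Total count: 3 + 1 + 3 + 4 + 7 = 18.
Total exposure: 4 + 2 + 5 + 2 + 3 = 16 weeks.
By Gamma–Poisson conjugacy, the posterior is Gamma(α + Σx, β + Σt) = Gamma(30 + 18, 16 + 16) = Gamma(48, 32).
Posterior mean = 48/32 = 3/2; prior mean = 30/16 = 15/8. Difference = 3/2 − 15/8 = -3/8.

-3/8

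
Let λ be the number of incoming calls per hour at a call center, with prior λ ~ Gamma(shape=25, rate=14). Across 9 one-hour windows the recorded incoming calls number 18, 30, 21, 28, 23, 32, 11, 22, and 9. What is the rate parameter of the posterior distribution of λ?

23

Total count: 18 + 30 + 21 + 28 + 23 + 32 + 11 + 22 + 9 = 194.
Total exposure: 9 hours.
The Gamma prior is conjugate for the Poisson rate, so λ | data ~ Gamma(25+194, 14+9) = Gamma(219, 23).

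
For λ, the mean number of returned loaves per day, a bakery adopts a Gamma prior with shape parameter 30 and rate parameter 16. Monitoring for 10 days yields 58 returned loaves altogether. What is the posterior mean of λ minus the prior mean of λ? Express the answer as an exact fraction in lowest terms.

Total count 58 over total exposure 10 days.
The Gamma prior is conjugate for the Poisson rate, so λ | data ~ Gamma(30+58, 16+10) = Gamma(88, 26).
Posterior mean = 88/26 = 44/13; prior mean = 30/16 = 15/8. Difference = 44/13 − 15/8 = 157/104.

157/104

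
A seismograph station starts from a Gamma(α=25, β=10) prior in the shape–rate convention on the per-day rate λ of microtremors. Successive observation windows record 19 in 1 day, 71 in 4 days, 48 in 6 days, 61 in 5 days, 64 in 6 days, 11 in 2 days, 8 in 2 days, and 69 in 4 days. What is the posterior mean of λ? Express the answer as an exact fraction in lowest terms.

47/5

Total count: 19 + 71 + 48 + 61 + 64 + 11 + 8 + 69 = 351.
Total exposure: 1 + 4 + 6 + 5 + 6 + 2 + 2 + 4 = 30 days.
Conjugate update: add total count to the shape and total exposure to the rate, giving Gamma(376, 40).
Posterior mean = α'/β' = 376/40 = 47/5.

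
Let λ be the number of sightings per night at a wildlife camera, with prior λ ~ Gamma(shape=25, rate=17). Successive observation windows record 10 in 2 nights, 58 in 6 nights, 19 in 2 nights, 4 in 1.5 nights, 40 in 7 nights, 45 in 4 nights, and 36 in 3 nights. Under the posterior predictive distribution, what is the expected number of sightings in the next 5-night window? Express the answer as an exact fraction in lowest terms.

Total count: 10 + 58 + 19 + 4 + 40 + 45 + 36 = 212.
Total exposure: 2 + 6 + 2 + 1.5 + 7 + 4 + 3 = 25.5 nights.
Conjugate update: add total count to the shape and total exposure to the rate, giving Gamma(237, 85/2).
Predictive mean over a 5-night window = T·E[λ|data] = 5·237/(85/2) = 474/17.

474/17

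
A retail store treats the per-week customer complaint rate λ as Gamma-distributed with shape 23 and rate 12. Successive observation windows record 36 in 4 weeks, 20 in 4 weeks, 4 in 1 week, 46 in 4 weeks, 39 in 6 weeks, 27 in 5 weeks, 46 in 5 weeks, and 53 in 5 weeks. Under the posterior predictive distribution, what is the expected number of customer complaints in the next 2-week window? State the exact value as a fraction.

Total count: 36 + 20 + 4 + 46 + 39 + 27 + 46 + 53 = 271.
Total exposure: 4 + 4 + 1 + 4 + 6 + 5 + 5 + 5 = 34 weeks.
By Gamma–Poisson conjugacy, the posterior is Gamma(α + Σx, β + Σt) = Gamma(23 + 271, 12 + 34) = Gamma(294, 46).
Predictive mean over a 2-week window = T·E[λ|data] = 2·294/46 = 294/23.

294/23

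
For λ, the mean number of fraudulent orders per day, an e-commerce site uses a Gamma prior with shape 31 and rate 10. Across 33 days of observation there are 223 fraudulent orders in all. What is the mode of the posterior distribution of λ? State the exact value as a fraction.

253/43

Total count 223 over total exposure 33 days.
Posterior: α' = 31 + 223 = 254, β' = 10 + 33 = 43.
Posterior mode = (α'−1)/β' = 253/43.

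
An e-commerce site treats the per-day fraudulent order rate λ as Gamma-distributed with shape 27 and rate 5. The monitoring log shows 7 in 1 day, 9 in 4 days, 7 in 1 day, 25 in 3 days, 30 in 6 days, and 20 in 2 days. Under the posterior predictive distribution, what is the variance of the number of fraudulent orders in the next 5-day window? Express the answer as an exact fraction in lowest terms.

16875/484

Total count: 7 + 9 + 7 + 25 + 30 + 20 = 98.
Total exposure: 1 + 4 + 1 + 3 + 6 + 2 = 17 days.
The Gamma prior is conjugate for the Poisson rate, so λ | data ~ Gamma(27+98, 5+17) = Gamma(125, 22).
The posterior predictive for a window of length T is Negative Binomial with variance T·α'·(β'+T)/β'² = 5·125·27/484 = 16875/484.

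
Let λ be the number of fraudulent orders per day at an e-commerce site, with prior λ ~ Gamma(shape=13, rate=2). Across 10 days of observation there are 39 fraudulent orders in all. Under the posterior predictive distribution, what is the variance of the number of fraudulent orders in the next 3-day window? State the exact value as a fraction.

Total count 39 over total exposure 10 days.
Gamma(α, β) with Poisson data over total exposure Σt gives posterior Gamma(α+Σx, β+Σt) = Gamma(52, 12).
The posterior predictive for a window of length T is Negative Binomial with variance T·α'·(β'+T)/β'² = 3·52·15/144 = 65/4.

65/4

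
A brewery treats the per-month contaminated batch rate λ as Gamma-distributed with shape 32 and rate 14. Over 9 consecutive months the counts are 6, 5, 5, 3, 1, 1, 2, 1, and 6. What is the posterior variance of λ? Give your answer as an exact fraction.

62/529

Total count: 6 + 5 + 5 + 3 + 1 + 1 + 2 + 1 + 6 = 30.
Total exposure: 9 months.
Conjugate update: add total count to the shape and total exposure to the rate, giving Gamma(62, 23).
Posterior variance = α'/β'² = 62/529.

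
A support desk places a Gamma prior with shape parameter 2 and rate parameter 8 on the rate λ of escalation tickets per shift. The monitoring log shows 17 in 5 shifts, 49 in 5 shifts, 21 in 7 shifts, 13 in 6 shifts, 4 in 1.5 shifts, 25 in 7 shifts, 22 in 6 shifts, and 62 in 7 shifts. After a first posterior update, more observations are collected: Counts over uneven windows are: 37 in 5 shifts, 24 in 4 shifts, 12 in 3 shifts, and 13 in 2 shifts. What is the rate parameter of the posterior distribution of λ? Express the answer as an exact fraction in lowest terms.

133/2

Total count: 17 + 49 + 21 + 13 + 4 + 25 + 22 + 62 = 213.
Total exposure: 5 + 5 + 7 + 6 + 1.5 + 7 + 6 + 7 = 44.5 shifts.
After the first batch: Gamma(2 + 213, 8 + 44.5) = Gamma(215, 105/2).
Total count: 37 + 24 + 12 + 13 = 86.
Total exposure: 5 + 4 + 3 + 2 = 14 shifts.
After the second batch: Gamma(215 + 86, 105/2 + 14) = Gamma(301, 133/2).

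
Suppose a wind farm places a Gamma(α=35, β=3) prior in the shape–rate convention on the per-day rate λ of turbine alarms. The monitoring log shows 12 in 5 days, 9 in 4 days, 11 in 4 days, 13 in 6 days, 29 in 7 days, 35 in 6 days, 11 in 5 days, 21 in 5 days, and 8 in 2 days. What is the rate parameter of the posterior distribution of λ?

47

Total count: 12 + 9 + 11 + 13 + 29 + 35 + 11 + 21 + 8 = 149.
Total exposure: 5 + 4 + 4 + 6 + 7 + 6 + 5 + 5 + 2 = 44 days.
Posterior: α' = 35 + 149 = 184, β' = 3 + 44 = 47.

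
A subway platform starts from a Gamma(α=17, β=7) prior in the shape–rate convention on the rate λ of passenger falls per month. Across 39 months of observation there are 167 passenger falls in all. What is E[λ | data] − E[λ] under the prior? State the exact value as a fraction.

11/7

Total count 167 over total exposure 39 months.
By Gamma–Poisson conjugacy, the posterior is Gamma(α + Σx, β + Σt) = Gamma(17 + 167, 7 + 39) = Gamma(184, 46).
Posterior mean = 184/46 = 4; prior mean = 17/7 = 17/7. Difference = 4 − 17/7 = 11/7.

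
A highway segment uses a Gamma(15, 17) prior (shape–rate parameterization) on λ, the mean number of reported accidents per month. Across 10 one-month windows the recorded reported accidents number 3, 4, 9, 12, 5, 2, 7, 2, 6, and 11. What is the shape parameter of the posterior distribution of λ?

Total count: 3 + 4 + 9 + 12 + 5 + 2 + 7 + 2 + 6 + 11 = 61.
Total exposure: 10 months.
By Gamma–Poisson conjugacy, the posterior is Gamma(α + Σx, β + Σt) = Gamma(15 + 61, 17 + 10) = Gamma(76, 27).

76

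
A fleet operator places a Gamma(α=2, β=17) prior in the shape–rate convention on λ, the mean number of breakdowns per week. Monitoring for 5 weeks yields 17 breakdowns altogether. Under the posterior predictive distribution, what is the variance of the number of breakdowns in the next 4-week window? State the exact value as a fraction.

Total count 17 over total exposure 5 weeks.
By Gamma–Poisson conjugacy, the posterior is Gamma(α + Σx, β + Σt) = Gamma(2 + 17, 17 + 5) = Gamma(19, 22).
The posterior predictive for a window of length T is Negative Binomial with variance T·α'·(β'+T)/β'² = 4·19·26/484 = 494/121.

494/121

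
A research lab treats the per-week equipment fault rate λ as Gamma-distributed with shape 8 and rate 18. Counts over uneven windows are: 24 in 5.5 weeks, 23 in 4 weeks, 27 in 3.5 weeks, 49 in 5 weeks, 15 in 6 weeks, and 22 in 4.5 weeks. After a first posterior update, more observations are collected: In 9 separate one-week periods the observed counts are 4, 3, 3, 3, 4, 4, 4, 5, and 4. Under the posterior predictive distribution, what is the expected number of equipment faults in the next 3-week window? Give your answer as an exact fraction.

Total count: 24 + 23 + 27 + 49 + 15 + 22 = 160.
Total exposure: 5.5 + 4 + 3.5 + 5 + 6 + 4.5 = 28.5 weeks.
After the first batch: Gamma(8 + 160, 18 + 28.5) = Gamma(168, 93/2).
Total count: 4 + 3 + 3 + 3 + 4 + 4 + 4 + 5 + 4 = 34.
Total exposure: 9 weeks.
After the second batch: Gamma(168 + 34, 93/2 + 9) = Gamma(202, 111/2).
Predictive mean over a 3-week window = T·E[λ|data] = 3·202/(111/2) = 404/37.

404/37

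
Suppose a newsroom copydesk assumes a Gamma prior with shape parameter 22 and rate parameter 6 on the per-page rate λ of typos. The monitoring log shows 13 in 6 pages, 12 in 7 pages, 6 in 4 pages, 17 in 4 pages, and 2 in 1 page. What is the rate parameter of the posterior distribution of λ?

28

Total count: 13 + 12 + 6 + 17 + 2 = 50.
Total exposure: 6 + 7 + 4 + 4 + 1 = 22 pages.
Gamma(α, β) with Poisson data over total exposure Σt gives posterior Gamma(α+Σx, β+Σt) = Gamma(72, 28).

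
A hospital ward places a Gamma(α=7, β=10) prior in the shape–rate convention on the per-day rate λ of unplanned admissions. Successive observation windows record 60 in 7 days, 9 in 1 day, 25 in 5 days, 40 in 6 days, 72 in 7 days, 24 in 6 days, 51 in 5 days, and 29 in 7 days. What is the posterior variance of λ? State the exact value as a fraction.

Total count: 60 + 9 + 25 + 40 + 72 + 24 + 51 + 29 = 310.
Total exposure: 7 + 1 + 5 + 6 + 7 + 6 + 5 + 7 = 44 days.
Conjugate update: add total count to the shape and total exposure to the rate, giving Gamma(317, 54).
Posterior variance = α'/β'² = 317/2916.

317/2916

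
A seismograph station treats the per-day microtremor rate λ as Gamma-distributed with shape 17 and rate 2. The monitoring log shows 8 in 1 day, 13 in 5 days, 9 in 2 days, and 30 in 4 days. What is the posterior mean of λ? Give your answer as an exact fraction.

11/2

Total count: 8 + 13 + 9 + 30 = 60.
Total exposure: 1 + 5 + 2 + 4 = 12 days.
The Gamma prior is conjugate for the Poisson rate, so λ | data ~ Gamma(17+60, 2+12) = Gamma(77, 14).
Posterior mean = α'/β' = 77/14 = 11/2.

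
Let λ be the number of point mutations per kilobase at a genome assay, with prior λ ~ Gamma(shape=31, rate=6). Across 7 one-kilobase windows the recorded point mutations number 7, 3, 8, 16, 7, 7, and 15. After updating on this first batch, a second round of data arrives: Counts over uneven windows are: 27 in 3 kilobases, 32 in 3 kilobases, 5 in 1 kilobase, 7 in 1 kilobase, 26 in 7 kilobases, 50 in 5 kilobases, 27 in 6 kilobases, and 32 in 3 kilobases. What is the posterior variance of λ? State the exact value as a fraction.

Total count: 7 + 3 + 8 + 16 + 7 + 7 + 15 = 63.
Total exposure: 7 kilobases.
After the first batch: Gamma(31 + 63, 6 + 7) = Gamma(94, 13).
Total count: 27 + 32 + 5 + 7 + 26 + 50 + 27 + 32 = 206.
Total exposure: 3 + 3 + 1 + 1 + 7 + 5 + 6 + 3 = 29 kilobases.
After the second batch: Gamma(94 + 206, 13 + 29) = Gamma(300, 42).
Posterior variance = α'/β'² = 300/1764 = 25/147.

25/147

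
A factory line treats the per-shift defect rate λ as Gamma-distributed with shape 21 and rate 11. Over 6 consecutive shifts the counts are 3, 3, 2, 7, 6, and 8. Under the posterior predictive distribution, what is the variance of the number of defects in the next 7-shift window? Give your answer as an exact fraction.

Total count: 3 + 3 + 2 + 7 + 6 + 8 = 29.
Total exposure: 6 shifts.
Conjugate update: add total count to the shape and total exposure to the rate, giving Gamma(50, 17).
The posterior predictive for a window of length T is Negative Binomial with variance T·α'·(β'+T)/β'² = 7·50·24/289 = 8400/289.

8400/289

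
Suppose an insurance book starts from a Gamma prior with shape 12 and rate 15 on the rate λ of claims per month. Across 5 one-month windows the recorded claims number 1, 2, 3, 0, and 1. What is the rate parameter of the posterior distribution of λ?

20

Total count: 1 + 2 + 3 + 0 + 1 = 7.
Total exposure: 5 months.
Posterior: α' = 12 + 7 = 19, β' = 15 + 5 = 20.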